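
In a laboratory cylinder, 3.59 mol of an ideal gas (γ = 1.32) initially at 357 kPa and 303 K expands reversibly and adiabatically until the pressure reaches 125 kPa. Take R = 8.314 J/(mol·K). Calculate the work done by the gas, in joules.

V₁ = nRT₁/P₁ = 3.59×8.314×303/357 = 25.3 L.
Adiabatic: T₂/T₁ = (P₂/P₁)^((γ−1)/γ) ⇒ T₂ = 303×(0.350)^0.242 = 235 K; V₂ = 56.1 L.
ΔU = nCvΔT = 3.59×26.0×(235−303) = -6350 J.
Q = 0 for an adiabatic process, so W = −ΔU = 6350 J.

6350 J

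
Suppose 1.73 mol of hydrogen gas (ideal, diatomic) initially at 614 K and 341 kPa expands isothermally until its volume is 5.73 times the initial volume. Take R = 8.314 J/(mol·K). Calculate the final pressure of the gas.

V₁ = nRT₁/P₁ = 1.73×8.314×614/341 = 25.9 L.
Isothermal: T stays 614 K; PV = const ⇒ V₂ = 148 L, P₂ = 59.5 kPa.

59.5 kPa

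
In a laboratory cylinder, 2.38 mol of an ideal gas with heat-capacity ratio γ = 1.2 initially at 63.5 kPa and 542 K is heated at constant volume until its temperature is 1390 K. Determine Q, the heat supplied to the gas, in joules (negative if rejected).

83900 J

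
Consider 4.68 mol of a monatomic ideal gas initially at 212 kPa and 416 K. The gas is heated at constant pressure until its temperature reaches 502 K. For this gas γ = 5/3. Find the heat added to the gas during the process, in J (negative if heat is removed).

V₁ = nRT₁/P₁ = 4.68×8.314×416/212 = 76.4 L.
Isobaric: P stays 212 kPa; V/T = const ⇒ T₂ = 502 K, V₂ = 92.1 L.
W = PΔV = 212×(92.1−76.4) kPa·L = 3350 J.
ΔU = nCvΔT = 4.68×12.5×(502−416) = 5020 J.
Q = ΔU + W = nCpΔT = 8370 J.

8370 J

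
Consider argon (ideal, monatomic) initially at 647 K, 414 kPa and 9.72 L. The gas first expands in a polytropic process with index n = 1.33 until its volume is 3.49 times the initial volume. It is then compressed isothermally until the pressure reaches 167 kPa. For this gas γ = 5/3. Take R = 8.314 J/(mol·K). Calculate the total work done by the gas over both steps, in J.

2110 J

n = P₁V₁/(RT₁) = 414×9.72/(8.314×647) = 0.748 mol.
Step 1 — Polytropic n=1.33: T₂ = T₁(V₁/V₂)^(n−1) = 647×(0.287)^0.33 = 428 K; P₂ = P₁(V₁/V₂)^n = 78.5 kPa.
W = (P₁V₁−P₂V₂)/(n−1) = (414×9.72−78.5×33.9)/0.33 = 4120 J.
ΔU = nCvΔT = 0.748×12.5×(428−647) = -2040 J.
Q = ΔU + W = 2080 J.
State after step 1: P = 78.5 kPa, V = 33.9 L, T = 428 K.
Step 2 — Isothermal: T stays 428 K; PV = const ⇒ V₂ = 16.0 L, P₂ = 167 kPa.
ΔU = 0 (ideal gas, T constant).
W = nRT ln(V₂/V₁) = 0.748×8.314×428×ln(0.470) = -2010 J.
Q = ΔU + W = -2010 J.
Net over both steps: W = 2110 J, Q = 71.4 J, ΔU = -2040 J.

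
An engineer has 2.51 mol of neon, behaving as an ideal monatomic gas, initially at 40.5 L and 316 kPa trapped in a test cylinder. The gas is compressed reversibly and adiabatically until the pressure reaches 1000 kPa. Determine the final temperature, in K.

972 K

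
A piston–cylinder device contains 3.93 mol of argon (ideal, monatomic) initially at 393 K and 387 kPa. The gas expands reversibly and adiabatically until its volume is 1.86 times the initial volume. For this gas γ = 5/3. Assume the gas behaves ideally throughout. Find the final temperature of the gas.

260 K

V₁ = nRT₁/P₁ = 3.93×8.314×393/387 = 33.2 L.
Adiabatic: TV^(γ−1) = const ⇒ T₂ = 393×(0.538)^0.667 = 260 K; PV^γ = const ⇒ P₂ = 138 kPa.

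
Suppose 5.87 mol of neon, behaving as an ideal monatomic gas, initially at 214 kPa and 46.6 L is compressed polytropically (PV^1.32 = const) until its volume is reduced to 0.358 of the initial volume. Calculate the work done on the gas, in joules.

12100 J

T₁ = P₁V₁/(nR) = 214×46.6/(5.87×8.314) = 204 K.
Polytropic n=1.32: T₂ = T₁(V₁/V₂)^(n−1) = 204×(2.79)^0.32 = 284 K; P₂ = P₁(V₁/V₂)^n = 830 kPa.
W = (P₁V₁−P₂V₂)/(n−1) = (214×46.6−830×16.7)/0.32 = -12100 J.
Work done on the gas = −W_by = 12100 J.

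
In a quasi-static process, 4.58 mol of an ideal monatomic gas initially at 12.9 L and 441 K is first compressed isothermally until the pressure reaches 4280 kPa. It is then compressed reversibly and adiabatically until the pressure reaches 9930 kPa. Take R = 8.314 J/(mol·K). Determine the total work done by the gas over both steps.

-30100 J

P₁ = nRT₁/V₁ = 4.58×8.314×441/12.9 = 1300 kPa.
Step 1 — Isothermal: T stays 441 K; PV = const ⇒ V₂ = 3.92 L, P₂ = 4280 kPa.
ΔU = 0 (ideal gas, T constant).
W = nRT ln(V₂/V₁) = 4.58×8.314×441×ln(0.304) = -20000 J.
Q = ΔU + W = -20000 J.
State after step 1: P = 4280 kPa, V = 3.92 L, T = 441 K.
Step 2 — Adiabatic: T₂/T₁ = (P₂/P₁)^((γ−1)/γ) ⇒ T₂ = 441×(2.32)^0.400 = 618 K; V₂ = 2.37 L.
ΔU = nCvΔT = 4.58×12.5×(618−441) = 10100 J.
Q = 0 for an adiabatic process, so W = −ΔU = -10100 J.
Net over both steps: W = -30100 J, Q = -20000 J, ΔU = 10100 J.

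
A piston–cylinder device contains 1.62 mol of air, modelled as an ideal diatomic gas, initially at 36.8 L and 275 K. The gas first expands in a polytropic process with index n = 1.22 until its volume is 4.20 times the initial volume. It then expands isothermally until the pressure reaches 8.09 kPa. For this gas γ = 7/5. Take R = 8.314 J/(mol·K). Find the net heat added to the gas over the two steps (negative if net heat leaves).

4130 J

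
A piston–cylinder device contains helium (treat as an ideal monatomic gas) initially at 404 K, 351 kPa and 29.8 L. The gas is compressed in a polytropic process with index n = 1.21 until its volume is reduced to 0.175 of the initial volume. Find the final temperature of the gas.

Polytropic n=1.21: T₂ = T₁(V₁/V₂)^(n−1) = 404×(5.71)^0.21 = 583 K; P₂ = P₁(V₁/V₂)^n = 2890 kPa.

583 K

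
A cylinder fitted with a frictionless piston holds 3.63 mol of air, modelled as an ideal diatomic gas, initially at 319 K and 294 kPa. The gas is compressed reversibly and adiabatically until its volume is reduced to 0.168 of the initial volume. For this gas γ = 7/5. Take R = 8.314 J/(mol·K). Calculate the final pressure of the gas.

V₁ = nRT₁/P₁ = 3.63×8.314×319/294 = 32.7 L.
Adiabatic: TV^(γ−1) = const ⇒ T₂ = 319×(5.95)^0.400 = 651 K; PV^γ = const ⇒ P₂ = 3570 kPa.

3570 kPa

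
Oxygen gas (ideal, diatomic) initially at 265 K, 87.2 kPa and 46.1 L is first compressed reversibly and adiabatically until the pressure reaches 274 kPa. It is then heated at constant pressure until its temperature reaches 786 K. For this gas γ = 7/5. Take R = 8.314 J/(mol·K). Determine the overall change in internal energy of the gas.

19800 J

n = P₁V₁/(RT₁) = 87.2×46.1/(8.314×265) = 1.82 mol.
Step 1 — Adiabatic: T₂/T₁ = (P₂/P₁)^((γ−1)/γ) ⇒ T₂ = 265×(3.14)^0.286 = 368 K; V₂ = 20.3 L.
ΔU = nCvΔT = 1.82×20.8×(368−265) = 3890 J.
Q = 0 for an adiabatic process, so W = −ΔU = -3890 J.
State after step 1: P = 274 kPa, V = 20.3 L, T = 368 K.
Step 2 — Isobaric: P stays 274 kPa; V/T = const ⇒ T₂ = 786 K, V₂ = 43.5 L.
W = PΔV = 274×(43.5−20.3) kPa·L = 6350 J.
ΔU = nCvΔT = 1.82×20.8×(786−368) = 15900 J.
Q = ΔU + W = nCpΔT = 22200 J.
Net over both steps: W = 2460 J, Q = 22200 J, ΔU = 19800 J.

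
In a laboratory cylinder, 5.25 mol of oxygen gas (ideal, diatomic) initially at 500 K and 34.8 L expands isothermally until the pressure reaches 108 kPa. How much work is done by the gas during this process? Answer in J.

P₁ = nRT₁/V₁ = 5.25×8.314×500/34.8 = 627 kPa.
Isothermal: T stays 500 K; PV = const ⇒ V₂ = 202 L, P₂ = 108 kPa.
W = nRT ln(V₂/V₁) = 5.25×8.314×500×ln(5.81) = 38400 J.

38400 J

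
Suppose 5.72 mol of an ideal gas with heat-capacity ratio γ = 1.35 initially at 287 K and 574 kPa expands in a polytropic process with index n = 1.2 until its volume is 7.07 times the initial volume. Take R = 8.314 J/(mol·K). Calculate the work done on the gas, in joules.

-22100 J

V₁ = nRT₁/P₁ = 5.72×8.314×287/574 = 23.8 L.
Polytropic n=1.2: T₂ = T₁(V₁/V₂)^(n−1) = 287×(0.141)^0.20 = 194 K; P₂ = P₁(V₁/V₂)^n = 54.9 kPa.
W = (P₁V₁−P₂V₂)/(n−1) = (574×23.8−54.9×168)/0.20 = 22100 J.
Work done on the gas = −W_by = -22100 J.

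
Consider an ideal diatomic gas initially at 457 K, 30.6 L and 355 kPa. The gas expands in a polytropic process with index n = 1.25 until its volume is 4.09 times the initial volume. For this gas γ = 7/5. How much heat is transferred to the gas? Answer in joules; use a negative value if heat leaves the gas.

4840 J

n = P₁V₁/(RT₁) = 355×30.6/(8.314×457) = 2.86 mol.
Polytropic n=1.25: T₂ = T₁(V₁/V₂)^(n−1) = 457×(0.244)^0.25 = 321 K; P₂ = P₁(V₁/V₂)^n = 61.0 kPa.
W = (P₁V₁−P₂V₂)/(n−1) = (355×30.6−61.0×125)/0.25 = 12900 J.
ΔU = nCvΔT = 2.86×20.8×(321−457) = -8060 J.
Q = ΔU + W = 4840 J.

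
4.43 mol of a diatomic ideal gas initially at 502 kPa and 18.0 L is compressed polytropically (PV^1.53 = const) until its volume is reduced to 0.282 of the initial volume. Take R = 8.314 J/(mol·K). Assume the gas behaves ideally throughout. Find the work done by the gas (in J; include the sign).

T₁ = P₁V₁/(nR) = 502×18.0/(4.43×8.314) = 245 K.
Polytropic n=1.53: T₂ = T₁(V₁/V₂)^(n−1) = 245×(3.55)^0.53 = 480 K; P₂ = P₁(V₁/V₂)^n = 3480 kPa.
W = (P₁V₁−P₂V₂)/(n−1) = (502×18.0−3480×5.08)/0.53 = -16300 J.

-16300 J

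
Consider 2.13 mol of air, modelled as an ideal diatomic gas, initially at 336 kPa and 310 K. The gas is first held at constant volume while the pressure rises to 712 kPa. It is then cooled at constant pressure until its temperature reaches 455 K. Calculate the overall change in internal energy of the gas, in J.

V₁ = nRT₁/P₁ = 2.13×8.314×310/336 = 16.3 L.
Step 1 — Isochoric: V stays 16.3 L; P/T = const ⇒ T₂ = 657 K, P₂ = 712 kPa.
W = 0 (no volume change).
ΔU = nCvΔT = 2.13×20.8×(657−310) = 15400 J.
Q = ΔU = 15400 J.
State after step 1: P = 712 kPa, V = 16.3 L, T = 657 K.
Step 2 — Isobaric: P stays 712 kPa; V/T = const ⇒ T₂ = 455 K, V₂ = 11.3 L.
W = PΔV = 712×(11.3−16.3) kPa·L = -3580 J.
ΔU = nCvΔT = 2.13×20.8×(455−657) = -8940 J.
Q = ΔU + W = nCpΔT = -12500 J.
Net over both steps: W = -3580 J, Q = 2840 J, ΔU = 6420 J.

6420 J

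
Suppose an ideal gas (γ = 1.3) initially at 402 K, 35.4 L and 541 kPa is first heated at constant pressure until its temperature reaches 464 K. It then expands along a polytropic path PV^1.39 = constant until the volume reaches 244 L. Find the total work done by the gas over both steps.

n = P₁V₁/(RT₁) = 541×35.4/(8.314×402) = 5.73 mol.
Step 1 — Isobaric: P stays 541 kPa; V/T = const ⇒ T₂ = 464 K, V₂ = 40.9 L.
W = PΔV = 541×(40.9−35.4) kPa·L = 2950 J.
ΔU = nCvΔT = 5.73×27.7×(464−402) = 9850 J.
Q = ΔU + W = nCpΔT = 12800 J.
State after step 1: P = 541 kPa, V = 40.9 L, T = 464 K.
Step 2 — Polytropic n=1.39: T₂ = T₁(V₁/V₂)^(n−1) = 464×(0.167)^0.39 = 231 K; P₂ = P₁(V₁/V₂)^n = 45.1 kPa.
W = (P₁V₁−P₂V₂)/(n−1) = (541×40.9−45.1×244)/0.39 = 28400 J.
ΔU = nCvΔT = 5.73×27.7×(231−464) = -37000 J.
Q = ΔU + W = -8530 J.
Net over both steps: W = 31400 J, Q = 4270 J, ΔU = -27100 J.

31400 J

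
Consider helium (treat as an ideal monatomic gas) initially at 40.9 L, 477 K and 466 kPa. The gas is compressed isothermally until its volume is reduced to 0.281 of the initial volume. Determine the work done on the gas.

n = P₁V₁/(RT₁) = 466×40.9/(8.314×477) = 4.81 mol.
Isothermal: T stays 477 K; PV = const ⇒ V₂ = 11.5 L, P₂ = 1660 kPa.
W = nRT ln(V₂/V₁) = 4.81×8.314×477×ln(0.281) = -24200 J.
Work done on the gas = −W_by = 24200 J.

24200 J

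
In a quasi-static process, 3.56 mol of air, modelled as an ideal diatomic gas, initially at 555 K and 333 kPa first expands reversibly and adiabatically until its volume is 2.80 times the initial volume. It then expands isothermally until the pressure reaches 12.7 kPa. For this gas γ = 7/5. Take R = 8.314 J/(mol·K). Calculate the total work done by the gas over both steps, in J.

V₁ = nRT₁/P₁ = 3.56×8.314×555/333 = 49.3 L.
Step 1 — Adiabatic: TV^(γ−1) = const ⇒ T₂ = 555×(0.357)^0.400 = 368 K; PV^γ = const ⇒ P₂ = 78.8 kPa.
ΔU = nCvΔT = 3.56×20.8×(368−555) = -13900 J.
Q = 0 for an adiabatic process, so W = −ΔU = 13900 J.
State after step 1: P = 78.8 kPa, V = 138 L, T = 368 K.
Step 2 — Isothermal: T stays 368 K; PV = const ⇒ V₂ = 857 L, P₂ = 12.7 kPa.
ΔU = 0 (ideal gas, T constant).
W = nRT ln(V₂/V₁) = 3.56×8.314×368×ln(6.20) = 19900 J.
Q = ΔU + W = 19900 J.
Net over both steps: W = 33700 J, Q = 19900 J, ΔU = -13900 J.

33700 J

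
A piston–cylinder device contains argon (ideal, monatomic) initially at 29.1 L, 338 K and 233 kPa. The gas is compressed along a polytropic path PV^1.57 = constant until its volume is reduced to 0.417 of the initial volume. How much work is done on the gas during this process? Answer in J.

n = P₁V₁/(RT₁) = 233×29.1/(8.314×338) = 2.41 mol.
Polytropic n=1.57: T₂ = T₁(V₁/V₂)^(n−1) = 338×(2.40)^0.57 = 556 K; P₂ = P₁(V₁/V₂)^n = 920 kPa.
W = (P₁V₁−P₂V₂)/(n−1) = (233×29.1−920×12.1)/0.57 = -7690 J.
Work done on the gas = −W_by = 7690 J.

7690 J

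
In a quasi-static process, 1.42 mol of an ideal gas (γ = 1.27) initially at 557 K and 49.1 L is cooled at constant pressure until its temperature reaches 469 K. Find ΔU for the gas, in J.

P₁ = nRT₁/V₁ = 1.42×8.314×557/49.1 = 134 kPa.
Isobaric: P stays 134 kPa; V/T = const ⇒ T₂ = 469 K, V₂ = 41.3 L.
For an ideal gas ΔU = nCvΔT with Cv = R/(γ−1) = 30.8 J/(mol·K).
ΔU = 1.42×30.8×(469−557) = -3850 J.

-3850 J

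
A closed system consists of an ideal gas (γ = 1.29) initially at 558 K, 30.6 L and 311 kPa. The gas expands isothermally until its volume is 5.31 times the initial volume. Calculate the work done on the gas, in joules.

n = P₁V₁/(RT₁) = 311×30.6/(8.314×558) = 2.05 mol.
Isothermal: T stays 558 K; PV = const ⇒ V₂ = 162 L, P₂ = 58.6 kPa.
W = nRT ln(V₂/V₁) = 2.05×8.314×558×ln(5.31) = 15900 J.
Work done on the gas = −W_by = -15900 J.

-15900 J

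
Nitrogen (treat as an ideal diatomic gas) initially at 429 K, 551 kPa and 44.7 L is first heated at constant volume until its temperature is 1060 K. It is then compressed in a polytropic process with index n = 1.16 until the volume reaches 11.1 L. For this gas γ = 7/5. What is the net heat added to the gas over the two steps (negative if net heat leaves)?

33600 J

n = P₁V₁/(RT₁) = 551×44.7/(8.314×429) = 6.91 mol.
Step 1 — Isochoric: V stays 44.7 L; P/T = const ⇒ T₂ = 1060 K, P₂ = 1360 kPa.
W = 0 (no volume change).
ΔU = nCvΔT = 6.91×20.8×(1060−429) = 90600 J.
Q = ΔU = 90600 J.
State after step 1: P = 1360 kPa, V = 44.7 L, T = 1060 K.
Step 2 — Polytropic n=1.16: T₂ = T₁(V₁/V₂)^(n−1) = 1060×(4.03)^0.16 = 1320 K; P₂ = P₁(V₁/V₂)^n = 6850 kPa.
W = (P₁V₁−P₂V₂)/(n−1) = (1360×44.7−6850×11.1)/0.16 = -95000 J.
ΔU = nCvΔT = 6.91×20.8×(1320−1060) = 38000 J.
Q = ΔU + W = -57000 J.
Net over both steps: W = -95000 J, Q = 33600 J, ΔU = 129000 J.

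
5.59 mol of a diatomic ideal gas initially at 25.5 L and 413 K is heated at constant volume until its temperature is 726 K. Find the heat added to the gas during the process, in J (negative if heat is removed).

P₁ = nRT₁/V₁ = 5.59×8.314×413/25.5 = 753 kPa.
Isochoric: V stays 25.5 L; P/T = const ⇒ T₂ = 726 K, P₂ = 1320 kPa.
W = 0 (no volume change).
ΔU = nCvΔT = 5.59×20.8×(726−413) = 36400 J.
Q = ΔU = 36400 J.

36400 J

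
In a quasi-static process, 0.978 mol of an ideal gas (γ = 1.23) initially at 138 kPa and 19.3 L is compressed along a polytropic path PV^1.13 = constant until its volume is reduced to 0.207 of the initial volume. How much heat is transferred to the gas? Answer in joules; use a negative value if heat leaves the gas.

-2020 J

T₁ = P₁V₁/(nR) = 138×19.3/(0.978×8.314) = 328 K.
Polytropic n=1.13: T₂ = T₁(V₁/V₂)^(n−1) = 328×(4.83)^0.13 = 402 K; P₂ = P₁(V₁/V₂)^n = 818 kPa.
W = (P₁V₁−P₂V₂)/(n−1) = (138×19.3−818×4.00)/0.13 = -4660 J.
ΔU = nCvΔT = 0.978×36.1×(402−328) = 2630 J.
Q = ΔU + W = -2020 J.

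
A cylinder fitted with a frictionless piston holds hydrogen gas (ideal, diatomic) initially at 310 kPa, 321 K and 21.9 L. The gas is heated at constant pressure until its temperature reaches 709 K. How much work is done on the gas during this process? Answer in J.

n = P₁V₁/(RT₁) = 310×21.9/(8.314×321) = 2.54 mol.
Isobaric: P stays 310 kPa; V/T = const ⇒ T₂ = 709 K, V₂ = 48.4 L.
W = PΔV = 310×(48.4−21.9) kPa·L = 8210 J.
Work done on the gas = −W_by = -8210 J.

-8210 J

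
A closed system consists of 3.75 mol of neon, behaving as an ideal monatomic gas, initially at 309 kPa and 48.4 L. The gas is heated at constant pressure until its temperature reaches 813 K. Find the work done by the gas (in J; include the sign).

10400 J

T₁ = P₁V₁/(nR) = 309×48.4/(3.75×8.314) = 480 K.
Isobaric: P stays 309 kPa; V/T = const ⇒ T₂ = 813 K, V₂ = 82.0 L.
W = PΔV = 309×(82.0−48.4) kPa·L = 10400 J.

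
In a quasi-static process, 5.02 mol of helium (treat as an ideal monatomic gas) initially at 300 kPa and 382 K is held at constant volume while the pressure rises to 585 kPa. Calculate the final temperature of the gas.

745 K

V₁ = nRT₁/P₁ = 5.02×8.314×382/300 = 53.1 L.
Isochoric: V stays 53.1 L; P/T = const ⇒ T₂ = 745 K, P₂ = 585 kPa.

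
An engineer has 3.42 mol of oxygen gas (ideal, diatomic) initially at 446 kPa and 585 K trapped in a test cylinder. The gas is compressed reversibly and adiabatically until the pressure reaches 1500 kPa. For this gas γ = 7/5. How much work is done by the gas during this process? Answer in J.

V₁ = nRT₁/P₁ = 3.42×8.314×585/446 = 37.3 L.
Adiabatic: T₂/T₁ = (P₂/P₁)^((γ−1)/γ) ⇒ T₂ = 585×(3.36)^0.286 = 827 K; V₂ = 15.7 L.
ΔU = nCvΔT = 3.42×20.8×(827−585) = 17200 J.
Q = 0 for an adiabatic process, so W = −ΔU = -17200 J.

-17200 J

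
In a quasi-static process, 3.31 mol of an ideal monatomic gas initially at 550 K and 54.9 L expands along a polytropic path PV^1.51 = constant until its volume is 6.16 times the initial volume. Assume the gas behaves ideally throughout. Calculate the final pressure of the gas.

17.7 kPa

P₁ = nRT₁/V₁ = 3.31×8.314×550/54.9 = 276 kPa.
Polytropic n=1.51: T₂ = T₁(V₁/V₂)^(n−1) = 550×(0.162)^0.51 = 218 K; P₂ = P₁(V₁/V₂)^n = 17.7 kPa.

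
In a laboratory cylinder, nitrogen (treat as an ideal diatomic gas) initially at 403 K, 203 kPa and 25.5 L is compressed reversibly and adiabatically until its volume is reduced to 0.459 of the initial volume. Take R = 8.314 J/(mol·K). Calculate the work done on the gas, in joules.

4730 J

n = P₁V₁/(RT₁) = 203×25.5/(8.314×403) = 1.54 mol.
Adiabatic: TV^(γ−1) = const ⇒ T₂ = 403×(2.18)^0.400 = 550 K; PV^γ = const ⇒ P₂ = 604 kPa.
ΔU = nCvΔT = 1.54×20.8×(550−403) = 4730 J.
Q = 0 for an adiabatic process, so W = −ΔU = -4730 J.
Work done on the gas = −W_by = 4730 J.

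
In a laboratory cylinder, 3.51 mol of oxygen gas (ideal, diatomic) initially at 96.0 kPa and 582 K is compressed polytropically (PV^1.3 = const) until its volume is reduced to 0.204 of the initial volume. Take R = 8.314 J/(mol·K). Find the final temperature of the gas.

938 K

V₁ = nRT₁/P₁ = 3.51×8.314×582/96.0 = 177 L.
Polytropic n=1.3: T₂ = T₁(V₁/V₂)^(n−1) = 582×(4.90)^0.30 = 938 K; P₂ = P₁(V₁/V₂)^n = 758 kPa.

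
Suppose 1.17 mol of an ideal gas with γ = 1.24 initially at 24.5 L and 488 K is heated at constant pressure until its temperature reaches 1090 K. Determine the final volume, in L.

54.7 L

P₁ = nRT₁/V₁ = 1.17×8.314×488/24.5 = 194 kPa.
Isobaric: P stays 194 kPa; V/T = const ⇒ T₂ = 1090 K, V₂ = 54.7 L.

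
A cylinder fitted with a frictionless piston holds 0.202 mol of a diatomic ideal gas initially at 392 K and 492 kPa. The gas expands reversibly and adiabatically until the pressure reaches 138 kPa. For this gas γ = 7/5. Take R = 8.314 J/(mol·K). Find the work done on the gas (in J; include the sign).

V₁ = nRT₁/P₁ = 0.202×8.314×392/492 = 1.34 L.
Adiabatic: T₂/T₁ = (P₂/P₁)^((γ−1)/γ) ⇒ T₂ = 392×(0.280)^0.286 = 273 K; V₂ = 3.32 L.
ΔU = nCvΔT = 0.202×20.8×(273−392) = -501 J.
Q = 0 for an adiabatic process, so W = −ΔU = 501 J.
Work done on the gas = −W_by = -501 J.

-501 J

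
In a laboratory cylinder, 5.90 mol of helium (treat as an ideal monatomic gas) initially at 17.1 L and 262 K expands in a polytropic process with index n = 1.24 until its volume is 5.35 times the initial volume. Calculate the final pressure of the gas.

93.9 kPa

P₁ = nRT₁/V₁ = 5.90×8.314×262/17.1 = 752 kPa.
Polytropic n=1.24: T₂ = T₁(V₁/V₂)^(n−1) = 262×(0.187)^0.24 = 175 K; P₂ = P₁(V₁/V₂)^n = 93.9 kPa.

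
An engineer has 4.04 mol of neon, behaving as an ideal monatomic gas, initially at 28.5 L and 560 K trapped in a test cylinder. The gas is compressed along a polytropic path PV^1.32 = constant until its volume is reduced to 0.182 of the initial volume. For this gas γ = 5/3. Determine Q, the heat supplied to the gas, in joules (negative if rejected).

-22200 J

P₁ = nRT₁/V₁ = 4.04×8.314×560/28.5 = 660 kPa.
Polytropic n=1.32: T₂ = T₁(V₁/V₂)^(n−1) = 560×(5.49)^0.32 = 966 K; P₂ = P₁(V₁/V₂)^n = 6260 kPa.
W = (P₁V₁−P₂V₂)/(n−1) = (660×28.5−6260×5.19)/0.32 = -42600 J.
ΔU = nCvΔT = 4.04×12.5×(966−560) = 20500 J.
Q = ΔU + W = -22200 J.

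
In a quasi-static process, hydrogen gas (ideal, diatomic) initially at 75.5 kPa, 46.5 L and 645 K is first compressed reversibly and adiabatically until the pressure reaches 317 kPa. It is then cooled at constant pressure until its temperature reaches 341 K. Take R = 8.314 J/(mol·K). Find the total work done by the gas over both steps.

-7880 J

n = P₁V₁/(RT₁) = 75.5×46.5/(8.314×645) = 0.655 mol.
Step 1 — Adiabatic: T₂/T₁ = (P₂/P₁)^((γ−1)/γ) ⇒ T₂ = 645×(4.20)^0.286 = 972 K; V₂ = 16.7 L.
ΔU = nCvΔT = 0.655×20.8×(972−645) = 4450 J.
Q = 0 for an adiabatic process, so W = −ΔU = -4450 J.
State after step 1: P = 317 kPa, V = 16.7 L, T = 972 K.
Step 2 — Isobaric: P stays 317 kPa; V/T = const ⇒ T₂ = 341 K, V₂ = 5.86 L.
W = PΔV = 317×(5.86−16.7) kPa·L = -3430 J.
ΔU = nCvΔT = 0.655×20.8×(341−972) = -8580 J.
Q = ΔU + W = nCpΔT = -12000 J.
Net over both steps: W = -7880 J, Q = -12000 J, ΔU = -4140 J.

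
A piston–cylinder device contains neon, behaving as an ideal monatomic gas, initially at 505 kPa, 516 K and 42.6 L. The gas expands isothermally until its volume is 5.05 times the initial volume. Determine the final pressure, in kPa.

Isothermal: T stays 516 K; PV = const ⇒ V₂ = 215 L, P₂ = 100 kPa.

100 kPa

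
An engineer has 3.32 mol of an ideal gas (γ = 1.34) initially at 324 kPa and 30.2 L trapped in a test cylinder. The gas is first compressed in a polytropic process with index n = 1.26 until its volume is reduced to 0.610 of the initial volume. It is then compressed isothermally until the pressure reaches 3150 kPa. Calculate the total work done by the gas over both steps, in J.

-23500 J

T₁ = P₁V₁/(nR) = 324×30.2/(3.32×8.314) = 354 K.
Step 1 — Polytropic n=1.26: T₂ = T₁(V₁/V₂)^(n−1) = 354×(1.64)^0.26 = 403 K; P₂ = P₁(V₁/V₂)^n = 604 kPa.
W = (P₁V₁−P₂V₂)/(n−1) = (324×30.2−604×18.4)/0.26 = -5160 J.
ΔU = nCvΔT = 3.32×24.5×(403−354) = 3950 J.
Q = ΔU + W = -1210 J.
State after step 1: P = 604 kPa, V = 18.4 L, T = 403 K.
Step 2 — Isothermal: T stays 403 K; PV = const ⇒ V₂ = 3.53 L, P₂ = 3150 kPa.
ΔU = 0 (ideal gas, T constant).
W = nRT ln(V₂/V₁) = 3.32×8.314×403×ln(0.192) = -18400 J.
Q = ΔU + W = -18400 J.
Net over both steps: W = -23500 J, Q = -19600 J, ΔU = 3950 J.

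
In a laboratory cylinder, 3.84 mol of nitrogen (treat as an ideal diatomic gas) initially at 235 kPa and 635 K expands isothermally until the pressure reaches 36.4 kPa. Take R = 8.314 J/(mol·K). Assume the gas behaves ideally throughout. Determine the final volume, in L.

V₁ = nRT₁/P₁ = 3.84×8.314×635/235 = 86.3 L.
Isothermal: T stays 635 K; PV = const ⇒ V₂ = 557 L, P₂ = 36.4 kPa.

557 L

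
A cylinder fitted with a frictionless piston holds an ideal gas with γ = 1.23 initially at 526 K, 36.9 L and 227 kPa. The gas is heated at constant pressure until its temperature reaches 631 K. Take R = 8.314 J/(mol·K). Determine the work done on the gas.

-1670 J

n = P₁V₁/(RT₁) = 227×36.9/(8.314×526) = 1.92 mol.
Isobaric: P stays 227 kPa; V/T = const ⇒ T₂ = 631 K, V₂ = 44.3 L.
W = PΔV = 227×(44.3−36.9) kPa·L = 1670 J.
Work done on the gas = −W_by = -1670 J.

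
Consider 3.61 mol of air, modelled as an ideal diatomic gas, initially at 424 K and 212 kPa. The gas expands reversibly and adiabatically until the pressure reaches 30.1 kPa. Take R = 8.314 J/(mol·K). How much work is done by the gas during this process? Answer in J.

13600 J

V₁ = nRT₁/P₁ = 3.61×8.314×424/212 = 60.0 L.
Adiabatic: T₂/T₁ = (P₂/P₁)^((γ−1)/γ) ⇒ T₂ = 424×(0.142)^0.286 = 243 K; V₂ = 242 L.
ΔU = nCvΔT = 3.61×20.8×(243−424) = -13600 J.
Q = 0 for an adiabatic process, so W = −ΔU = 13600 J.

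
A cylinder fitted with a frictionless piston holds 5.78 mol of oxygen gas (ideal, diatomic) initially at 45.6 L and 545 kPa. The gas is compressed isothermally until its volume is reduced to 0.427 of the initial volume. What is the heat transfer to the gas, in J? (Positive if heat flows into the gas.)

T₁ = P₁V₁/(nR) = 545×45.6/(5.78×8.314) = 517 K.
Isothermal: T stays 517 K; PV = const ⇒ V₂ = 19.5 L, P₂ = 1280 kPa.
ΔU = 0 (ideal gas, T constant).
W = nRT ln(V₂/V₁) = 5.78×8.314×517×ln(0.427) = -21100 J.
Q = ΔU + W = -21100 J.

-21100 J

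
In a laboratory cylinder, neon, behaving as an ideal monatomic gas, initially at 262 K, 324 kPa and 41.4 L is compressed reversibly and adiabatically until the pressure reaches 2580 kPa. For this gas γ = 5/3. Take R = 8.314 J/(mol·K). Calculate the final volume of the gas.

Adiabatic: T₂/T₁ = (P₂/P₁)^((γ−1)/γ) ⇒ T₂ = 262×(7.96)^0.400 = 601 K; V₂ = 11.9 L.

11.9 L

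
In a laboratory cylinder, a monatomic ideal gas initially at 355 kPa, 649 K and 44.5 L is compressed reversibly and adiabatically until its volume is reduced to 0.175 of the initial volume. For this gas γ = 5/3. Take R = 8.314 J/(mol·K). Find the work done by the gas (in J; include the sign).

-52000 J

n = P₁V₁/(RT₁) = 355×44.5/(8.314×649) = 2.93 mol.
Adiabatic: TV^(γ−1) = const ⇒ T₂ = 649×(5.71)^0.667 = 2070 K; PV^γ = const ⇒ P₂ = 6480 kPa.
ΔU = nCvΔT = 2.93×12.5×(2070−649) = 52000 J.
Q = 0 for an adiabatic process, so W = −ΔU = -52000 J.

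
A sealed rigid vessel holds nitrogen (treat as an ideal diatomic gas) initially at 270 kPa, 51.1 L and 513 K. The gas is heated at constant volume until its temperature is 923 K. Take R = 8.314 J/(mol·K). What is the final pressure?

486 kPa

Isochoric: V stays 51.1 L; P/T = const ⇒ T₂ = 923 K, P₂ = 486 kPa.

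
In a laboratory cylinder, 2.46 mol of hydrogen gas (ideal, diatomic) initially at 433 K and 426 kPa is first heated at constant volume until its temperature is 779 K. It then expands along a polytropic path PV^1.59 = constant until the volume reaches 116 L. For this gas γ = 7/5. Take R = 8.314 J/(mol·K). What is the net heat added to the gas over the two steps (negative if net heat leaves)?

9520 J

V₁ = nRT₁/P₁ = 2.46×8.314×433/426 = 20.8 L.
Step 1 — Isochoric: V stays 20.8 L; P/T = const ⇒ T₂ = 779 K, P₂ = 766 kPa.
W = 0 (no volume change).
ΔU = nCvΔT = 2.46×20.8×(779−433) = 17700 J.
Q = ΔU = 17700 J.
State after step 1: P = 766 kPa, V = 20.8 L, T = 779 K.
Step 2 — Polytropic n=1.59: T₂ = T₁(V₁/V₂)^(n−1) = 779×(0.179)^0.59 = 283 K; P₂ = P₁(V₁/V₂)^n = 49.8 kPa.
W = (P₁V₁−P₂V₂)/(n−1) = (766×20.8−49.8×116)/0.59 = 17200 J.
ΔU = nCvΔT = 2.46×20.8×(283−779) = -25400 J.
Q = ΔU + W = -8180 J.
Net over both steps: W = 17200 J, Q = 9520 J, ΔU = -7700 J.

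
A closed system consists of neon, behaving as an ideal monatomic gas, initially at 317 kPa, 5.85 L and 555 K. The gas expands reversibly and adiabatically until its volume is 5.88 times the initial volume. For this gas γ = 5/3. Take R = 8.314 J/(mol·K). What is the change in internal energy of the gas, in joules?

-1930 J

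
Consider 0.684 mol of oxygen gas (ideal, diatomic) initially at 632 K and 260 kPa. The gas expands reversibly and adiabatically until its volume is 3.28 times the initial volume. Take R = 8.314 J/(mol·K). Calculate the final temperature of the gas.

393 K

V₁ = nRT₁/P₁ = 0.684×8.314×632/260 = 13.8 L.
Adiabatic: TV^(γ−1) = const ⇒ T₂ = 632×(0.305)^0.400 = 393 K; PV^γ = const ⇒ P₂ = 49.3 kPa.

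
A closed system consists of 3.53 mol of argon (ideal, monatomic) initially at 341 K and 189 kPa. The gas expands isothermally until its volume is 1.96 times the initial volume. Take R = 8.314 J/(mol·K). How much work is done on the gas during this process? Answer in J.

V₁ = nRT₁/P₁ = 3.53×8.314×341/189 = 53.0 L.
Isothermal: T stays 341 K; PV = const ⇒ V₂ = 104 L, P₂ = 96.4 kPa.
W = nRT ln(V₂/V₁) = 3.53×8.314×341×ln(1.96) = 6730 J.
Work done on the gas = −W_by = -6730 J.

-6730 J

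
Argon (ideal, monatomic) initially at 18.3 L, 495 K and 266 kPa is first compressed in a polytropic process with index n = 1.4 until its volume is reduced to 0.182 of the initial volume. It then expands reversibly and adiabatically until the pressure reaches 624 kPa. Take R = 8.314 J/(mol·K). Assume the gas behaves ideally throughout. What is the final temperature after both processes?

n = P₁V₁/(RT₁) = 266×18.3/(8.314×495) = 1.18 mol.
Step 1 — Polytropic n=1.4: T₂ = T₁(V₁/V₂)^(n−1) = 495×(5.49)^0.40 = 979 K; P₂ = P₁(V₁/V₂)^n = 2890 kPa.
W = (P₁V₁−P₂V₂)/(n−1) = (266×18.3−2890×3.33)/0.40 = -11900 J.
ΔU = nCvΔT = 1.18×12.5×(979−495) = 7130 J.
Q = ΔU + W = -4760 J.
State after step 1: P = 2890 kPa, V = 3.33 L, T = 979 K.
Step 2 — Adiabatic: T₂/T₁ = (P₂/P₁)^((γ−1)/γ) ⇒ T₂ = 979×(0.216)^0.400 = 530 K; V₂ = 8.35 L.
ΔU = nCvΔT = 1.18×12.5×(530−979) = -6620 J.
Q = 0 for an adiabatic process, so W = −ΔU = 6620 J.
Net over both steps: W = -5270 J, Q = -4760 J, ΔU = 517 J.

530 K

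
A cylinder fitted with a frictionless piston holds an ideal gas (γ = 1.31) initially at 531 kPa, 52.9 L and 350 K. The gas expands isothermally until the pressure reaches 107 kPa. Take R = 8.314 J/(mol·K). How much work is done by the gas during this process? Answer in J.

45000 J

n = P₁V₁/(RT₁) = 531×52.9/(8.314×350) = 9.65 mol.
Isothermal: T stays 350 K; PV = const ⇒ V₂ = 263 L, P₂ = 107 kPa.
W = nRT ln(V₂/V₁) = 9.65×8.314×350×ln(4.96) = 45000 J.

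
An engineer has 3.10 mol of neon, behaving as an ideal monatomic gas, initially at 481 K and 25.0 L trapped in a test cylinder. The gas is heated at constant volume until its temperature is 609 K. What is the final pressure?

628 kPa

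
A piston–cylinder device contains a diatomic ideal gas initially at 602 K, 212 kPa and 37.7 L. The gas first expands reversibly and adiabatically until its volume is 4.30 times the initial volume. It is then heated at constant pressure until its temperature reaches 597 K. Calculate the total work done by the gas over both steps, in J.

12300 J

n = P₁V₁/(RT₁) = 212×37.7/(8.314×602) = 1.60 mol.
Step 1 — Adiabatic: TV^(γ−1) = const ⇒ T₂ = 602×(0.233)^0.400 = 336 K; PV^γ = const ⇒ P₂ = 27.5 kPa.
ΔU = nCvΔT = 1.60×20.8×(336−602) = -8830 J.
Q = 0 for an adiabatic process, so W = −ΔU = 8830 J.
State after step 1: P = 27.5 kPa, V = 162 L, T = 336 K.
Step 2 — Isobaric: P stays 27.5 kPa; V/T = const ⇒ T₂ = 597 K, V₂ = 288 L.
W = PΔV = 27.5×(288−162) kPa·L = 3470 J.
ΔU = nCvΔT = 1.60×20.8×(597−336) = 8670 J.
Q = ΔU + W = nCpΔT = 12100 J.
Net over both steps: W = 12300 J, Q = 12100 J, ΔU = -166 J.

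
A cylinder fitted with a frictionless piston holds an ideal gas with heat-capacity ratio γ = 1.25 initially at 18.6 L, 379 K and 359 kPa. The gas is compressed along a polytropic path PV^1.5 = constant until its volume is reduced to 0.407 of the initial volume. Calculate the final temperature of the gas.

594 K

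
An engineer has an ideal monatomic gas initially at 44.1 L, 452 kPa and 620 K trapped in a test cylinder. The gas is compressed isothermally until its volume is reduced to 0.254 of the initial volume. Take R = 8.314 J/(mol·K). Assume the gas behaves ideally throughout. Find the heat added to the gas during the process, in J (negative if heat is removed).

-27300 J

n = P₁V₁/(RT₁) = 452×44.1/(8.314×620) = 3.87 mol.
Isothermal: T stays 620 K; PV = const ⇒ V₂ = 11.2 L, P₂ = 1780 kPa.
ΔU = 0 (ideal gas, T constant).
W = nRT ln(V₂/V₁) = 3.87×8.314×620×ln(0.254) = -27300 J.
Q = ΔU + W = -27300 J.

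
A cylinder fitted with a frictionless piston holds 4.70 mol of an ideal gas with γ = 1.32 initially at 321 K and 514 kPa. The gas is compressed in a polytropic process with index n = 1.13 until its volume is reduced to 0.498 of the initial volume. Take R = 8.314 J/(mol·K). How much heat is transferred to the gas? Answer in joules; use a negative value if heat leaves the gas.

-5430 J

V₁ = nRT₁/P₁ = 4.70×8.314×321/514 = 24.4 L.
Polytropic n=1.13: T₂ = T₁(V₁/V₂)^(n−1) = 321×(2.01)^0.13 = 351 K; P₂ = P₁(V₁/V₂)^n = 1130 kPa.
W = (P₁V₁−P₂V₂)/(n−1) = (514×24.4−1130×12.2)/0.13 = -9150 J.
ΔU = nCvΔT = 4.70×26.0×(351−321) = 3720 J.
Q = ΔU + W = -5430 J.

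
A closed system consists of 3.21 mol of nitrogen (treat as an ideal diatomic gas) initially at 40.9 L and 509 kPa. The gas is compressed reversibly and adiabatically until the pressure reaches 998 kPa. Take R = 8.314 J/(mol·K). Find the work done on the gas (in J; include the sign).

11000 J

T₁ = P₁V₁/(nR) = 509×40.9/(3.21×8.314) = 780 K.
Adiabatic: T₂/T₁ = (P₂/P₁)^((γ−1)/γ) ⇒ T₂ = 780×(1.96)^0.286 = 946 K; V₂ = 25.3 L.
ΔU = nCvΔT = 3.21×20.8×(946−780) = 11000 J.
Q = 0 for an adiabatic process, so W = −ΔU = -11000 J.
Work done on the gas = −W_by = 11000 J.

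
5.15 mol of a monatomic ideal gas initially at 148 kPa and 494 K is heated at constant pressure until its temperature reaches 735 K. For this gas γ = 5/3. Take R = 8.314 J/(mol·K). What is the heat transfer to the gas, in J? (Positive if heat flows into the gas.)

V₁ = nRT₁/P₁ = 5.15×8.314×494/148 = 143 L.
Isobaric: P stays 148 kPa; V/T = const ⇒ T₂ = 735 K, V₂ = 213 L.
W = PΔV = 148×(213−143) kPa·L = 10300 J.
ΔU = nCvΔT = 5.15×12.5×(735−494) = 15500 J.
Q = ΔU + W = nCpΔT = 25800 J.

25800 J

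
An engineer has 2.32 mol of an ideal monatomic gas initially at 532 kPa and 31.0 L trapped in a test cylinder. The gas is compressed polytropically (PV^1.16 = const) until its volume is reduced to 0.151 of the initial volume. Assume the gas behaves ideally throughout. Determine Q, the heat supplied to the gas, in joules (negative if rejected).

-27700 J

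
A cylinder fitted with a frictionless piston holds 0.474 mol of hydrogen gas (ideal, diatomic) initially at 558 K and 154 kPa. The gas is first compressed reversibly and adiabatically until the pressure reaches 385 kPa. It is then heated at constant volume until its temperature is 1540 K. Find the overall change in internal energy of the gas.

9670 J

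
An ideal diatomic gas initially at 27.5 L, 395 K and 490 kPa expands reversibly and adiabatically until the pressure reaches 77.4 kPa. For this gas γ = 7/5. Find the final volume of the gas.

Adiabatic: T₂/T₁ = (P₂/P₁)^((γ−1)/γ) ⇒ T₂ = 395×(0.158)^0.286 = 233 K; V₂ = 103 L.

103 L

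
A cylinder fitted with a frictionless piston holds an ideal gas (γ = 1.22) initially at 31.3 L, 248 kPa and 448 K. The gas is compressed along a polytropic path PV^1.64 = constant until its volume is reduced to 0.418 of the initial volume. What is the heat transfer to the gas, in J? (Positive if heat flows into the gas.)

17300 J

n = P₁V₁/(RT₁) = 248×31.3/(8.314×448) = 2.08 mol.
Polytropic n=1.64: T₂ = T₁(V₁/V₂)^(n−1) = 448×(2.39)^0.64 = 783 K; P₂ = P₁(V₁/V₂)^n = 1040 kPa.
W = (P₁V₁−P₂V₂)/(n−1) = (248×31.3−1040×13.1)/0.64 = -9070 J.
ΔU = nCvΔT = 2.08×37.8×(783−448) = 26400 J.
Q = ΔU + W = 17300 J.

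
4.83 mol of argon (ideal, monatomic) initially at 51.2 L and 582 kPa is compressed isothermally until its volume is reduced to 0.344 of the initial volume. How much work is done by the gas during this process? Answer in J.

T₁ = P₁V₁/(nR) = 582×51.2/(4.83×8.314) = 742 K.
Isothermal: T stays 742 K; PV = const ⇒ V₂ = 17.6 L, P₂ = 1690 kPa.
W = nRT ln(V₂/V₁) = 4.83×8.314×742×ln(0.344) = -31800 J.

-31800 J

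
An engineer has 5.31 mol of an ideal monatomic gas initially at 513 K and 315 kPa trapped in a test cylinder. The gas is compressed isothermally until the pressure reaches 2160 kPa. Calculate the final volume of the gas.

10.5 L

V₁ = nRT₁/P₁ = 5.31×8.314×513/315 = 71.9 L.
Isothermal: T stays 513 K; PV = const ⇒ V₂ = 10.5 L, P₂ = 2160 kPa.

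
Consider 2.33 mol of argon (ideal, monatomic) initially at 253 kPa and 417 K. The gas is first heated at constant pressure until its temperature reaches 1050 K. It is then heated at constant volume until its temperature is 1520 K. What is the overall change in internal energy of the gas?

32100 J

V₁ = nRT₁/P₁ = 2.33×8.314×417/253 = 31.9 L.
Step 1 — Isobaric: P stays 253 kPa; V/T = const ⇒ T₂ = 1050 K, V₂ = 80.4 L.
W = PΔV = 253×(80.4−31.9) kPa·L = 12300 J.
ΔU = nCvΔT = 2.33×12.5×(1050−417) = 18400 J.
Q = ΔU + W = nCpΔT = 30700 J.
State after step 1: P = 253 kPa, V = 80.4 L, T = 1050 K.
Step 2 — Isochoric: V stays 80.4 L; P/T = const ⇒ T₂ = 1520 K, P₂ = 366 kPa.
W = 0 (no volume change).
ΔU = nCvΔT = 2.33×12.5×(1520−1050) = 13700 J.
Q = ΔU = 13700 J.
Net over both steps: W = 12300 J, Q = 44300 J, ΔU = 32100 J.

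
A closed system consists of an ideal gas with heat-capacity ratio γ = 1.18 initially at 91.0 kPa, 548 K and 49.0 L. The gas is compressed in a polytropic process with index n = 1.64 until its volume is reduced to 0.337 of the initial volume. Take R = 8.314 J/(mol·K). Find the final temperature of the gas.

1100 K

Polytropic n=1.64: T₂ = T₁(V₁/V₂)^(n−1) = 548×(2.97)^0.64 = 1100 K; P₂ = P₁(V₁/V₂)^n = 542 kPa.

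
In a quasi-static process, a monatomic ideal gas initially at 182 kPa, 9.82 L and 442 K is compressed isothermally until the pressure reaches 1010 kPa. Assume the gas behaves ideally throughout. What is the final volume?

Isothermal: T stays 442 K; PV = const ⇒ V₂ = 1.77 L, P₂ = 1010 kPa.

1.77 L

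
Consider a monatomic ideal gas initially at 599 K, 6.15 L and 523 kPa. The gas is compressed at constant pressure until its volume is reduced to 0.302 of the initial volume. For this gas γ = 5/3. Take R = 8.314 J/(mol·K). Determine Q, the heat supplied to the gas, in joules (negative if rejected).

n = P₁V₁/(RT₁) = 523×6.15/(8.314×599) = 0.646 mol.
Isobaric: P stays 523 kPa; V/T = const ⇒ T₂ = 181 K, V₂ = 1.86 L.
W = PΔV = 523×(1.86−6.15) kPa·L = -2250 J.
ΔU = nCvΔT = 0.646×12.5×(181−599) = -3370 J.
Q = ΔU + W = nCpΔT = -5610 J.

-5610 J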